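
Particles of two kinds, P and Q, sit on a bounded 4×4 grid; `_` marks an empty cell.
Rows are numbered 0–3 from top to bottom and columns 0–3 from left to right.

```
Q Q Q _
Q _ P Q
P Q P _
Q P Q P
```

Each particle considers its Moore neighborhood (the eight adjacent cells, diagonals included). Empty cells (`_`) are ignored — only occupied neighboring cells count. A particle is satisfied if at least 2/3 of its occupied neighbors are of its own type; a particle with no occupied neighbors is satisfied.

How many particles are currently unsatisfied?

(0,0)Q 2/2 ok
(0,1)Q 3/4 ok
(0,2)Q 2/3 ok
(1,0)Q 3/4 ok
(1,2)P 1/5 unhappy
(1,3)Q 1/3 unhappy
(2,0)P 1/4 unhappy
(2,1)Q 3/7 unhappy
(2,2)P 3/6 unhappy
(3,0)Q 1/3 unhappy
(3,1)P 2/5 unhappy
(3,2)Q 1/4 unhappy
(3,3)P 1/2 unhappy
Unsatisfied: (1,2), (1,3), (2,0), (2,1), (2,2), (3,0), (3,1), (3,2), (3,3) — 9 in total.

9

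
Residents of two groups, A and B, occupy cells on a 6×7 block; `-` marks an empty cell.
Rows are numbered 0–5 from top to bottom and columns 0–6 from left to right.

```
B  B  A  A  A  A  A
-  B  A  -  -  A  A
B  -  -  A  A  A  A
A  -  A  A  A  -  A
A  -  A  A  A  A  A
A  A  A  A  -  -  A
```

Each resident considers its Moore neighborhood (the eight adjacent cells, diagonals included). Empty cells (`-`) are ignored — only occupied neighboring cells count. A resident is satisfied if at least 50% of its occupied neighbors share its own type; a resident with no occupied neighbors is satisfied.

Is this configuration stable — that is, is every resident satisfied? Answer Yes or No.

Row 0: (0,0)B 2/2 ✓ · (0,1)B 2/4 ✓ · (0,2)A 2/4 ✓ · (0,3)A 3/3 ✓ · (0,4)A 3/3 ✓ · (0,5)A 4/4 ✓ · (0,6)A 3/3 ✓
Row 1: (1,1)B 3/5 ✓ · (1,2)A 3/5 ✓ · (1,5)A 7/7 ✓ · (1,6)A 5/5 ✓
Row 2: (2,0)B 1/2 ✓ · (2,3)A 5/5 ✓ · (2,4)A 5/5 ✓ · (2,5)A 6/6 ✓ · (2,6)A 4/4 ✓
Row 3: (3,0)A 1/2 ✓ · (3,2)A 4/4 ✓ · (3,3)A 7/7 ✓ · (3,4)A 7/7 ✓ · (3,6)A 4/4 ✓
Row 4: (4,0)A 3/3 ✓ · (4,2)A 6/6 ✓ · (4,3)A 7/7 ✓ · (4,4)A 5/5 ✓ · (4,5)A 5/5 ✓ · (4,6)A 3/3 ✓
Row 5: (5,0)A 2/2 ✓ · (5,1)A 4/4 ✓ · (5,2)A 4/4 ✓ · (5,3)A 4/4 ✓ · (5,6)A 2/2 ✓
All meet the threshold, so the configuration is stable.

Yes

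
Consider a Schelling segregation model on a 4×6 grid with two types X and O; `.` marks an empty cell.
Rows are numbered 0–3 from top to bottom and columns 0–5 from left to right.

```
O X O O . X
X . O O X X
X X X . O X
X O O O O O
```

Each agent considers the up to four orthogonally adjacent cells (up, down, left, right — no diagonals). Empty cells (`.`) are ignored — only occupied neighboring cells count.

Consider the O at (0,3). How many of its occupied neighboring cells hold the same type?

Occupied neighbors of (0,3): (1,3)=O, (0,2)=O.
Same type (O): 2 of 2.

2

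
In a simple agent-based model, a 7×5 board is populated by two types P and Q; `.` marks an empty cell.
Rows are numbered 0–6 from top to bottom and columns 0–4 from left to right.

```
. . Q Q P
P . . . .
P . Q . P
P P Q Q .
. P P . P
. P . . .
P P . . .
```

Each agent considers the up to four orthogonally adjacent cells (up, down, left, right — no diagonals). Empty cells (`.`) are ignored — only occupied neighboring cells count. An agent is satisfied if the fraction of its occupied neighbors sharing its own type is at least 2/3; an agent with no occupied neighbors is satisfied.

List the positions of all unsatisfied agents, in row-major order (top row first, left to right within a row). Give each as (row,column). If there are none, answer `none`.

(0,2)Q 1/1 ✓
(0,3)Q 1/2 ✗
(0,4)P 0/1 ✗
(1,0)P 1/1 ✓
(2,0)P 2/2 ✓
(2,2)Q 1/1 ✓
(2,4)P 0/0 ✓
(3,0)P 2/2 ✓
(3,1)P 2/3 ✓
(3,2)Q 2/4 ✗
(3,3)Q 1/1 ✓
(4,1)P 3/3 ✓
(4,2)P 1/2 ✗
(4,4)P 0/0 ✓
(5,1)P 2/2 ✓
(6,0)P 1/1 ✓
(6,1)P 2/2 ✓

(0,3), (0,4), (3,2), (4,2)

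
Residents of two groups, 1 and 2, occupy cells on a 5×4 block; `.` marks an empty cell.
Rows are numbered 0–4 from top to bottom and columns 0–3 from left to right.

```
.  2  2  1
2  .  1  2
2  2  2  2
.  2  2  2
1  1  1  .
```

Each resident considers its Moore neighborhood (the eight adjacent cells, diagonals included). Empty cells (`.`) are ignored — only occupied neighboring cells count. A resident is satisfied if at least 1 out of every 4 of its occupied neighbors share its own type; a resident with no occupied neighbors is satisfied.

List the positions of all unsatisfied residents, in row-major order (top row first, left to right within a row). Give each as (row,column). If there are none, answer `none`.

(1,2)

(0,1)2 2/3 ✓
(0,2)2 2/4 ✓
(0,3)1 1/3 ✓
(1,0)2 3/3 ✓
(1,2)1 1/7 ✗
(1,3)2 3/5 ✓
(2,0)2 3/3 ✓
(2,1)2 5/6 ✓
(2,2)2 6/7 ✓
(2,3)2 4/5 ✓
(3,1)2 4/7 ✓
(3,2)2 5/7 ✓
(3,3)2 3/4 ✓
(4,0)1 1/2 ✓
(4,1)1 2/4 ✓
(4,2)1 1/4 ✓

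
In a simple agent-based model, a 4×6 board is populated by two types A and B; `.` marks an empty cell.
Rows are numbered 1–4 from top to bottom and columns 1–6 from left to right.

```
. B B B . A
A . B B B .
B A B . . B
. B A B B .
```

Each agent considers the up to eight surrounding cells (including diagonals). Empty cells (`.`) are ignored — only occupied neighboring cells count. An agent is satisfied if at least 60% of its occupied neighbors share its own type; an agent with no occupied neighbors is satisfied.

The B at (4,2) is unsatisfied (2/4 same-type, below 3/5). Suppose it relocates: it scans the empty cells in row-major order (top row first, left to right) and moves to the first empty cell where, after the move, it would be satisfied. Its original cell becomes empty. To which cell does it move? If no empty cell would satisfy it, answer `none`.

(1,5)

Vacating (4,2). Empty cells in order:
  (1,1): 1/2 same-type → still unsatisfied.
  (1,5): 3/4 same-type → satisfied — stop here.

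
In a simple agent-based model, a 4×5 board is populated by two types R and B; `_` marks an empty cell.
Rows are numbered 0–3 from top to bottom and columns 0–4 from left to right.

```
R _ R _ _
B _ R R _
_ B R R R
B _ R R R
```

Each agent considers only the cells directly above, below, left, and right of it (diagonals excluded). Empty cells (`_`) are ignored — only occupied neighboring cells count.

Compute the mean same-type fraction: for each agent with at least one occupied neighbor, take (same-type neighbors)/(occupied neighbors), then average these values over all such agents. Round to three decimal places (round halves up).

0.729

Row 0: (0,0)R 0/1 · (0,2)R 1/1
Row 1: (1,0)B 0/1 · (1,2)R 3/3 · (1,3)R 2/2
Row 2: (2,1)B 0/1 · (2,2)R 3/4 · (2,3)R 4/4 · (2,4)R 2/2
Row 3: (3,0)B — no occupied neighbors · (3,2)R 2/2 · (3,3)R 3/3 · (3,4)R 2/2
Sum over 12 agents: 0/1 + 1/1 + 0/1 + 3/3 + 2/2 + 0/1 + 3/4 + 4/4 + 2/2 + 2/2 + 3/3 + 2/2 = 35/4; mean = 35/4 ÷ 12 = 35/48 = 0.729166… → 0.729.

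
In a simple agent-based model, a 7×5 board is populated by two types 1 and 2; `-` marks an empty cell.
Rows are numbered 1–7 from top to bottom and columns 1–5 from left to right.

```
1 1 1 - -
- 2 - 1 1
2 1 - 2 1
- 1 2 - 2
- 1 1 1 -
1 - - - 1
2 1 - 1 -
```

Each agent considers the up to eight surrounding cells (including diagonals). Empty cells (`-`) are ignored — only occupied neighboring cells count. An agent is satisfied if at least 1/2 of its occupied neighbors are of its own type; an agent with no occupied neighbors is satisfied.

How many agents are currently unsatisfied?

Row 1: (1,1)1 1/2 ✓ · (1,2)1 2/3 ✓ · (1,3)1 2/3 ✓
Row 2: (2,2)2 1/5 ✗ · (2,4)1 3/4 ✓ · (2,5)1 2/3 ✓
Row 3: (3,1)2 1/3 ✗ · (3,2)1 1/4 ✗ · (3,4)2 2/5 ✗ · (3,5)1 2/4 ✓
Row 4: (4,2)1 3/5 ✓ · (4,3)2 1/6 ✗ · (4,5)2 1/3 ✗
Row 5: (5,2)1 3/4 ✓ · (5,3)1 3/4 ✓ · (5,4)1 2/4 ✓
Row 6: (6,1)1 2/3 ✓ · (6,5)1 2/2 ✓
Row 7: (7,1)2 0/2 ✗ · (7,2)1 1/2 ✓ · (7,4)1 1/1 ✓
Unsatisfied: (2,2), (3,1), (3,2), (3,4), (4,3), (4,5), (7,1) — 7 in total.

7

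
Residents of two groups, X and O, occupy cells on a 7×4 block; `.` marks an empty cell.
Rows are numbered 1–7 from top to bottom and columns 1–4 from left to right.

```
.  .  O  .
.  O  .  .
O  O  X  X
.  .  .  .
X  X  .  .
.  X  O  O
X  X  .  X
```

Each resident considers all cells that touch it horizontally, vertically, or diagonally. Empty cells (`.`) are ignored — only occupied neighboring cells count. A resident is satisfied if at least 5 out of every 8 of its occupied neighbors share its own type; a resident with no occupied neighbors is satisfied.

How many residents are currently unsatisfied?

Row 1: (1,3)O 1/1 ok
Row 2: (2,2)O 3/4 ok
Row 3: (3,1)O 2/2 ok · (3,2)O 2/3 ok · (3,3)X 1/3 unhappy · (3,4)X 1/1 ok
Row 5: (5,1)X 2/2 ok · (5,2)X 2/3 ok
Row 6: (6,2)X 4/5 ok · (6,3)O 1/5 unhappy · (6,4)O 1/2 unhappy
Row 7: (7,1)X 2/2 ok · (7,2)X 2/3 ok · (7,4)X 0/2 unhappy
Unsatisfied: (3,3), (6,3), (6,4), (7,4) — 4 in total.

4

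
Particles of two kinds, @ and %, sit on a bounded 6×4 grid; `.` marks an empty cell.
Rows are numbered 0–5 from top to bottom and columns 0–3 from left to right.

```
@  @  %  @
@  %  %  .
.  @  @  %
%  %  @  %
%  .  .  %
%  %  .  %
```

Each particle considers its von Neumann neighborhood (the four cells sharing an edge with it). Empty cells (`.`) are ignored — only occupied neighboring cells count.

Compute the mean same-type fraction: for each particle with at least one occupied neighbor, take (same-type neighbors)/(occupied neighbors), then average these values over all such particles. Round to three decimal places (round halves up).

Row 0: (0,0)@ 2/2 · (0,1)@ 1/3 · (0,2)% 1/3 · (0,3)@ 0/1
Row 1: (1,0)@ 1/2 · (1,1)% 1/4 · (1,2)% 2/3
Row 2: (2,1)@ 1/3 · (2,2)@ 2/4 · (2,3)% 1/2
Row 3: (3,0)% 2/2 · (3,1)% 1/3 · (3,2)@ 1/3 · (3,3)% 2/3
Row 4: (4,0)% 2/2 · (4,3)% 2/2
Row 5: (5,0)% 2/2 · (5,1)% 1/1 · (5,3)% 1/1
Sum over 19 particles: 2/2 + 1/3 + 1/3 + 0/1 + 1/2 + 1/4 + 2/3 + 1/3 + 2/4 + 1/2 + 2/2 + 1/3 + 1/3 + 2/3 + 2/2 + 2/2 + 2/2 + 1/1 + 1/1 = 47/4; mean = 47/4 ÷ 19 = 47/76 = 0.618421… → 0.618.

0.618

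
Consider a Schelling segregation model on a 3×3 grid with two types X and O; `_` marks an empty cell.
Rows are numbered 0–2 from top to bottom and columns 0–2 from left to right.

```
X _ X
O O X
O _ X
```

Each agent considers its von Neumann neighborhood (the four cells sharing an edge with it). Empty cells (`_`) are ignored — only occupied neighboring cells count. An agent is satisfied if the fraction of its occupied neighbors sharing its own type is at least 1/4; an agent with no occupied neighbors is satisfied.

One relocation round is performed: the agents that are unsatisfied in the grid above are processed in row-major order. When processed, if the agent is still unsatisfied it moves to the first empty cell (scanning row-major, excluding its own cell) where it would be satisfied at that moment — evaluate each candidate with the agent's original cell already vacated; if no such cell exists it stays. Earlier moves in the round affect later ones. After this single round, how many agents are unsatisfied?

0

Initially unsatisfied (in order): (0,0).
  (0,0) → (0,1).
Resulting grid:
_ X X
O O X
O _ X
All satisfied now.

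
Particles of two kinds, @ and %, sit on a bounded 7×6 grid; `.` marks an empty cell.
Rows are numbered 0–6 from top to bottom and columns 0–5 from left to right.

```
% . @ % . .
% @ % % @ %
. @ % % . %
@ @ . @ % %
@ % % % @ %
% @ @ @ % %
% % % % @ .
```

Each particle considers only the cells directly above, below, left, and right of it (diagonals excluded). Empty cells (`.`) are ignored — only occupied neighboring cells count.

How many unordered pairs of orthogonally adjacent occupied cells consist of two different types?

Scan each occupied cell's neighbors to the right and below so each pair is counted once.
Row 0: %(0,0)–%(1,0)= @(0,2)–%(0,3)≠ @(0,2)–%(1,2)≠ %(0,3)–%(1,3)=  → 2/4 unlike.
Row 1: %(1,0)–@(1,1)≠ @(1,1)–%(1,2)≠ @(1,1)–@(2,1)= %(1,2)–%(1,3)= %(1,2)–%(2,2)= %(1,3)–@(1,4)≠ %(1,3)–%(2,3)= @(1,4)–%(1,5)≠ %(1,5)–%(2,5)=  → 4/9 unlike.
Row 2: @(2,1)–%(2,2)≠ @(2,1)–@(3,1)= %(2,2)–%(2,3)= %(2,3)–@(3,3)≠ %(2,5)–%(3,5)=  → 2/5 unlike.
Row 3: @(3,0)–@(3,1)= @(3,0)–@(4,0)= @(3,1)–%(4,1)≠ @(3,3)–%(3,4)≠ @(3,3)–%(4,3)≠ %(3,4)–%(3,5)= %(3,4)–@(4,4)≠ %(3,5)–%(4,5)=  → 4/8 unlike.
Row 4: @(4,0)–%(4,1)≠ @(4,0)–%(5,0)≠ %(4,1)–%(4,2)= %(4,1)–@(5,1)≠ %(4,2)–%(4,3)= %(4,2)–@(5,2)≠ %(4,3)–@(4,4)≠ %(4,3)–@(5,3)≠ @(4,4)–%(4,5)≠ @(4,4)–%(5,4)≠ %(4,5)–%(5,5)=  → 8/11 unlike.
Row 5: %(5,0)–@(5,1)≠ %(5,0)–%(6,0)= @(5,1)–@(5,2)= @(5,1)–%(6,1)≠ @(5,2)–@(5,3)= @(5,2)–%(6,2)≠ @(5,3)–%(5,4)≠ @(5,3)–%(6,3)≠ %(5,4)–%(5,5)= %(5,4)–@(6,4)≠  → 6/10 unlike.
Row 6: %(6,0)–%(6,1)= %(6,1)–%(6,2)= %(6,2)–%(6,3)= %(6,3)–@(6,4)≠  → 1/4 unlike.
Total adjacent occupied pairs: 51; unlike-type pairs: 27.

27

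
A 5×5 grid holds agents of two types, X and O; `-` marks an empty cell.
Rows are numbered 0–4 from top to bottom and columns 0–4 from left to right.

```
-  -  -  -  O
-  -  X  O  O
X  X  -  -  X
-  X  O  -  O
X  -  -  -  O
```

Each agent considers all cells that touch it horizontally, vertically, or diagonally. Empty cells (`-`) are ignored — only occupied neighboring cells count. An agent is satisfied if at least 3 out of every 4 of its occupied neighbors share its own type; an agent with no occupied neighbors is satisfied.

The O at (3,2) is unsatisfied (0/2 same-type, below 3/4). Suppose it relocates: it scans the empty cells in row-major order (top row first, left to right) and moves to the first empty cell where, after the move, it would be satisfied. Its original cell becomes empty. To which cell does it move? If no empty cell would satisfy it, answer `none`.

(0,0)

Vacating (3,2). Empty cells in order:
  (0,0): 0/0 same-type → satisfied — stop here.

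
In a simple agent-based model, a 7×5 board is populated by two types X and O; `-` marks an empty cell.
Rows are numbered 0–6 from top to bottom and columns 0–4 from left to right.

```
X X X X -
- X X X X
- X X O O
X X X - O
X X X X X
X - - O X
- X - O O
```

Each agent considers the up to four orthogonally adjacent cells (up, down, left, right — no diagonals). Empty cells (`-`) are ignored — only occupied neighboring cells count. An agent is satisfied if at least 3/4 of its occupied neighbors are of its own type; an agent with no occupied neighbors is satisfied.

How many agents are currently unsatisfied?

9

(0,0)X 1/1 ✓
(0,1)X 3/3 ✓
(0,2)X 3/3 ✓
(0,3)X 2/2 ✓
(1,1)X 3/3 ✓
(1,2)X 4/4 ✓
(1,3)X 3/4 ✓
(1,4)X 1/2 ✗
(2,1)X 3/3 ✓
(2,2)X 3/4 ✓
(2,3)O 1/3 ✗
(2,4)O 2/3 ✗
(3,0)X 2/2 ✓
(3,1)X 4/4 ✓
(3,2)X 3/3 ✓
(3,4)O 1/2 ✗
(4,0)X 3/3 ✓
(4,1)X 3/3 ✓
(4,2)X 3/3 ✓
(4,3)X 2/3 ✗
(4,4)X 2/3 ✗
(5,0)X 1/1 ✓
(5,3)O 1/3 ✗
(5,4)X 1/3 ✗
(6,1)X 0/0 ✓
(6,3)O 2/2 ✓
(6,4)O 1/2 ✗
Unsatisfied: (1,4), (2,3), (2,4), (3,4), (4,3), (4,4), (5,3), (5,4), (6,4) — 9 in total.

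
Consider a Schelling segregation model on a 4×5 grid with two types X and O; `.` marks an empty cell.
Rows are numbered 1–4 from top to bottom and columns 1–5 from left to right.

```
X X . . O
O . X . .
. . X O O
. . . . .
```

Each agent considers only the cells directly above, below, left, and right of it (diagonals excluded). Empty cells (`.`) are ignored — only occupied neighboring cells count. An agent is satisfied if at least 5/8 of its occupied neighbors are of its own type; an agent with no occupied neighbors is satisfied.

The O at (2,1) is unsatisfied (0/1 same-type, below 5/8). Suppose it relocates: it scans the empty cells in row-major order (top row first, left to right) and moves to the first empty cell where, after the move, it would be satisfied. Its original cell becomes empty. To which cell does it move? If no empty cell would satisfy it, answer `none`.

(1,4)

Vacating (2,1). Empty cells in order:
  (1,3): 0/2 same-type → still unsatisfied.
  (1,4): 1/1 same-type → satisfied — stop here.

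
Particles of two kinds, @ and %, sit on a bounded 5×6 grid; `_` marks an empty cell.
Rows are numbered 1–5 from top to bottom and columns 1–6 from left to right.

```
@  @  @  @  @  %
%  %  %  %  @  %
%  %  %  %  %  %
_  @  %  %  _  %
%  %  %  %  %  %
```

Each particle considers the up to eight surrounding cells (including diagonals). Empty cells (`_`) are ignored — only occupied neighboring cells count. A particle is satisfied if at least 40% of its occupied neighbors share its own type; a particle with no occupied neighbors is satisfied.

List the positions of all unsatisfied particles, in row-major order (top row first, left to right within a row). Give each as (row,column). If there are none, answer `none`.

(1,1), (1,6), (2,5), (4,2)

Row 1: (1,1)@ 1/3 not · (1,2)@ 2/5 satisfied · (1,3)@ 2/5 satisfied · (1,4)@ 3/5 satisfied · (1,5)@ 2/5 satisfied · (1,6)% 1/3 not
Row 2: (2,1)% 3/5 satisfied · (2,2)% 5/8 satisfied · (2,3)% 5/8 satisfied · (2,4)% 4/8 satisfied · (2,5)@ 2/8 not · (2,6)% 3/5 satisfied
Row 3: (3,1)% 3/4 satisfied · (3,2)% 6/7 satisfied · (3,3)% 7/8 satisfied · (3,4)% 6/7 satisfied · (3,5)% 6/7 satisfied · (3,6)% 3/4 satisfied
Row 4: (4,2)@ 0/7 not · (4,3)% 7/8 satisfied · (4,4)% 7/7 satisfied · (4,6)% 4/4 satisfied
Row 5: (5,1)% 1/2 satisfied · (5,2)% 3/4 satisfied · (5,3)% 4/5 satisfied · (5,4)% 4/4 satisfied · (5,5)% 4/4 satisfied · (5,6)% 2/2 satisfied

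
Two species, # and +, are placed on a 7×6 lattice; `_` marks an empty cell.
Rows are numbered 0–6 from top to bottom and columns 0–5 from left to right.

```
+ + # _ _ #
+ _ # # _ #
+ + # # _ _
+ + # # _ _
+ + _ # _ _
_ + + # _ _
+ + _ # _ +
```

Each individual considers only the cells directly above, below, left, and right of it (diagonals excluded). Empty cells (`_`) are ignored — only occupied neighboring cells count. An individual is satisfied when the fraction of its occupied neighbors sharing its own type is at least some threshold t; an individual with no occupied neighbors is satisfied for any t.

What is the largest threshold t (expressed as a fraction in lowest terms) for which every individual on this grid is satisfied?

(0,0)+ 2/2
(0,1)+ 1/2
(0,2)# 1/2
(0,5)# 1/1
(1,0)+ 2/2
(1,2)# 3/3
(1,3)# 2/2
(1,5)# 1/1
(2,0)+ 3/3
(2,1)+ 2/3
(2,2)# 3/4
(2,3)# 3/3
(3,0)+ 3/3
(3,1)+ 3/4
(3,2)# 2/3
(3,3)# 3/3
(4,0)+ 2/2
(4,1)+ 3/3
(4,3)# 2/2
(5,1)+ 3/3
(5,2)+ 1/2
(5,3)# 2/3
(6,0)+ 1/1
(6,1)+ 2/2
(6,3)# 1/1
(6,5)+ — no occupied neighbors
The smallest same-type fraction is 1/2 at (0,1), which reduces to 1/2. Any threshold above that leaves this individual unsatisfied.

1/2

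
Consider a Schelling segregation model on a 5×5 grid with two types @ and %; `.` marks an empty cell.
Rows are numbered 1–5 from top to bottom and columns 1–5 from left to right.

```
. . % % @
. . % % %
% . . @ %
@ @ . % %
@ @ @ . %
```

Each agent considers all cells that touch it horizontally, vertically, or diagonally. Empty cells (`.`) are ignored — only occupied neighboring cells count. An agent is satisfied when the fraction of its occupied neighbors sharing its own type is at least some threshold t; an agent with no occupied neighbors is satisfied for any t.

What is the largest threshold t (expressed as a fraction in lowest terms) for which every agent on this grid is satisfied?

(1,3)% 3/3
(1,4)% 4/5
(1,5)@ 0/3
(2,3)% 3/4
(2,4)% 5/7
(2,5)% 3/5
(3,1)% 0/2
(3,4)@ 0/6
(3,5)% 4/5
(4,1)@ 3/4
(4,2)@ 4/5
(4,4)% 3/5
(4,5)% 3/4
(5,1)@ 3/3
(5,2)@ 4/4
(5,3)@ 2/3
(5,5)% 2/2
The smallest same-type fraction is 0/3 at (1,5), which reduces to 0/1. Any threshold above that leaves this agent unsatisfied.

0/1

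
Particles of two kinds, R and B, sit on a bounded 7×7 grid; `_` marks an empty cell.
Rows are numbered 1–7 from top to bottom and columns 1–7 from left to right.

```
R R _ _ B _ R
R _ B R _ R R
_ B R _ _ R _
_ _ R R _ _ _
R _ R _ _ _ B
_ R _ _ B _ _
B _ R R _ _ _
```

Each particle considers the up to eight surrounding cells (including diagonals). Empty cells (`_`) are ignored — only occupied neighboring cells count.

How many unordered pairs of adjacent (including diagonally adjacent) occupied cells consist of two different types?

10

Scan each occupied cell's neighbors to the right and below (and the two forward diagonals) so each pair is counted once.
Row 1: R(1,1)–R(1,2)= R(1,1)–R(2,1)= R(1,2)–B(2,3)≠ R(1,2)–R(2,1)= B(1,5)–R(2,6)≠ B(1,5)–R(2,4)≠ R(1,7)–R(2,7)= R(1,7)–R(2,6)=  → 3/8 unlike.
Row 2: R(2,1)–B(3,2)≠ B(2,3)–R(2,4)≠ B(2,3)–R(3,3)≠ B(2,3)–B(3,2)= R(2,4)–R(3,3)= R(2,6)–R(2,7)= R(2,6)–R(3,6)= R(2,7)–R(3,6)=  → 3/8 unlike.
Row 3: B(3,2)–R(3,3)≠ B(3,2)–R(4,3)≠ R(3,3)–R(4,3)= R(3,3)–R(4,4)=  → 2/4 unlike.
Row 4: R(4,3)–R(4,4)= R(4,3)–R(5,3)= R(4,4)–R(5,3)=  → 0/3 unlike.
Row 5: R(5,1)–R(6,2)= R(5,3)–R(6,2)=  → 0/2 unlike.
Row 6: R(6,2)–R(7,3)= R(6,2)–B(7,1)≠ B(6,5)–R(7,4)≠  → 2/3 unlike.
Row 7: R(7,3)–R(7,4)=  → 0/1 unlike.
Total adjacent occupied pairs: 29; unlike-type pairs: 10.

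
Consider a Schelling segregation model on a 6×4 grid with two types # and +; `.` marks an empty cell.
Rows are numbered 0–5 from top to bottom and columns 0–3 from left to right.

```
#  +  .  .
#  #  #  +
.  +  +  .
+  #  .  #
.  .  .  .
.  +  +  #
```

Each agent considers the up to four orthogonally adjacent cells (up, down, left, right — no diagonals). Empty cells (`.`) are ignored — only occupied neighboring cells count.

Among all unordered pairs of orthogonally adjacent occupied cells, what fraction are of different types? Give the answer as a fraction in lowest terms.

Scan each occupied cell's neighbors to the right and below so each pair is counted once.
From row 0: 2 unlike of 3 pairs (running 2/3).
From row 1: 3 unlike of 5 pairs (running 5/8).
From row 2: 1 unlike of 2 pairs (running 6/10).
From row 3: 1 unlike of 1 pairs (running 7/11).
From row 5: 1 unlike of 2 pairs (running 8/13).
Total adjacent occupied pairs: 13; unlike-type pairs: 8.
8/13 is already in lowest terms.

8/13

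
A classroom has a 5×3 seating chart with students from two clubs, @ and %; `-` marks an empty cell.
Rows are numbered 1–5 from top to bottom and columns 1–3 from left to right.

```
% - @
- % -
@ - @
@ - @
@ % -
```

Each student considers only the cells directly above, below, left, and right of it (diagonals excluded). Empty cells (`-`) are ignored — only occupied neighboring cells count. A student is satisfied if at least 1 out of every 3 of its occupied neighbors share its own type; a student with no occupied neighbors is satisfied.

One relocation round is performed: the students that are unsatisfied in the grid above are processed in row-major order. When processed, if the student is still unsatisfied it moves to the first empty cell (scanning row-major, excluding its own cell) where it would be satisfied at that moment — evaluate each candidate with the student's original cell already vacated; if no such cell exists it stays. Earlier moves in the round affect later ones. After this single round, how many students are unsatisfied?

Initially unsatisfied (in order): (5,2).
  (5,2) → (1,2).
Resulting grid:
% % @
- % -
@ - @
@ - @
@ - -
Unsatisfied now: (1,3).

1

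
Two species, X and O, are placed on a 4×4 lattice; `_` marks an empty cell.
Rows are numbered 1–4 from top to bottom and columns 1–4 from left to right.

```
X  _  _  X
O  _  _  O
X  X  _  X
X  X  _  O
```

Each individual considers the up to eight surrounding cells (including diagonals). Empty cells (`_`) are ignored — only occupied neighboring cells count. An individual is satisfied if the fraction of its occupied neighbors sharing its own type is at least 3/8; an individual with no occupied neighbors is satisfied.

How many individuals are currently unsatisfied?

(1,1)X 0/1 not
(1,4)X 0/1 not
(2,1)O 0/3 not
(2,4)O 0/2 not
(3,1)X 3/4 satisfied
(3,2)X 3/4 satisfied
(3,4)X 0/2 not
(4,1)X 3/3 satisfied
(4,2)X 3/3 satisfied
(4,4)O 0/1 not
Unsatisfied: (1,1), (1,4), (2,1), (2,4), (3,4), (4,4) — 6 in total.

6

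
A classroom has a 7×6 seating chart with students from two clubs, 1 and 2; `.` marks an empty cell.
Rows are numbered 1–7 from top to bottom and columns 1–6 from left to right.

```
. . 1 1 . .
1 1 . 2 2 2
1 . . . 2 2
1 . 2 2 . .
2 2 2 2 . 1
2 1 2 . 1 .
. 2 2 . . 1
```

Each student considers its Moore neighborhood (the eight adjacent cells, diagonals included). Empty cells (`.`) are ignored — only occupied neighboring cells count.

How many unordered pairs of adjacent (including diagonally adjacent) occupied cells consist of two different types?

13

Scan each occupied cell's neighbors to the right and below (and the two forward diagonals) so each pair is counted once.
Row 1: 1(1,3)–1(1,4)= 1(1,3)–2(2,4)≠ 1(1,3)–1(2,2)= 1(1,4)–2(2,4)≠ 1(1,4)–2(2,5)≠  → 3/5 unlike.
Row 2: 1(2,1)–1(2,2)= 1(2,1)–1(3,1)= 1(2,2)–1(3,1)= 2(2,4)–2(2,5)= 2(2,4)–2(3,5)= 2(2,5)–2(2,6)= 2(2,5)–2(3,5)= 2(2,5)–2(3,6)= 2(2,6)–2(3,6)= 2(2,6)–2(3,5)=  → 0/10 unlike.
Row 3: 1(3,1)–1(4,1)= 2(3,5)–2(3,6)= 2(3,5)–2(4,4)=  → 0/3 unlike.
Row 4: 1(4,1)–2(5,1)≠ 1(4,1)–2(5,2)≠ 2(4,3)–2(4,4)= 2(4,3)–2(5,3)= 2(4,3)–2(5,4)= 2(4,3)–2(5,2)= 2(4,4)–2(5,4)= 2(4,4)–2(5,3)=  → 2/8 unlike.
Row 5: 2(5,1)–2(5,2)= 2(5,1)–2(6,1)= 2(5,1)–1(6,2)≠ 2(5,2)–2(5,3)= 2(5,2)–1(6,2)≠ 2(5,2)–2(6,3)= 2(5,2)–2(6,1)= 2(5,3)–2(5,4)= 2(5,3)–2(6,3)= 2(5,3)–1(6,2)≠ 2(5,4)–1(6,5)≠ 2(5,4)–2(6,3)= 1(5,6)–1(6,5)=  → 4/13 unlike.
Row 6: 2(6,1)–1(6,2)≠ 2(6,1)–2(7,2)= 1(6,2)–2(6,3)≠ 1(6,2)–2(7,2)≠ 1(6,2)–2(7,3)≠ 2(6,3)–2(7,3)= 2(6,3)–2(7,2)= 1(6,5)–1(7,6)=  → 4/8 unlike.
Row 7: 2(7,2)–2(7,3)=  → 0/1 unlike.
Total adjacent occupied pairs: 48; unlike-type pairs: 13.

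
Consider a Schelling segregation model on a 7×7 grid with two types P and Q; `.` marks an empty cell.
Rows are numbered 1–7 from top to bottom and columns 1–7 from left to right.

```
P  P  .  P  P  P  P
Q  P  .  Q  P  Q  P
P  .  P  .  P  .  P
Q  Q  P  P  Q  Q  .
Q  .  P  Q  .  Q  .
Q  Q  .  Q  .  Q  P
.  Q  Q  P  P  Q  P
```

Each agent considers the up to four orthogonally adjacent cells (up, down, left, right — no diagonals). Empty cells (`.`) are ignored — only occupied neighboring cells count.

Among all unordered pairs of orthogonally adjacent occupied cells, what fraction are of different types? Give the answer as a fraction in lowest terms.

19/44

Scan each occupied cell's neighbors to the right and below so each pair is counted once.
From row 1: 3 unlike of 10 pairs (running 3/10).
From row 2: 5 unlike of 7 pairs (running 8/17).
From row 3: 2 unlike of 3 pairs (running 10/20).
From row 4: 3 unlike of 9 pairs (running 13/29).
From row 5: 1 unlike of 4 pairs (running 14/33).
From row 6: 2 unlike of 6 pairs (running 16/39).
From row 7: 3 unlike of 5 pairs (running 19/44).
Total adjacent occupied pairs: 44; unlike-type pairs: 19.
19/44 is already in lowest terms.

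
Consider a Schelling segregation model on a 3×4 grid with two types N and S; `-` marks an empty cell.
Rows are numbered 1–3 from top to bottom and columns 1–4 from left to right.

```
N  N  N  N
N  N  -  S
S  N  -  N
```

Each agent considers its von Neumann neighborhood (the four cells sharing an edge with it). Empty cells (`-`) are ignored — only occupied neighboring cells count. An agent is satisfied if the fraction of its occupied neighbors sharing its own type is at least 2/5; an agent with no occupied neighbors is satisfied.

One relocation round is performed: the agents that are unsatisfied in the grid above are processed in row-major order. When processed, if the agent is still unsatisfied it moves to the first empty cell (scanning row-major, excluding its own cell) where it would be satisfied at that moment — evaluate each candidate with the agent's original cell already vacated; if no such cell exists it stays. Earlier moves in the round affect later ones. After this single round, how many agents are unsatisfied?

2

Initially unsatisfied (in order): (2,4), (3,1), (3,4).
  (2,4): no empty cell satisfies it; stays.
  (3,1): no empty cell satisfies it; stays.
  (3,4) → (2,3).
Resulting grid:
N N N N
N N N S
S N - -
Unsatisfied now: (2,4), (3,1).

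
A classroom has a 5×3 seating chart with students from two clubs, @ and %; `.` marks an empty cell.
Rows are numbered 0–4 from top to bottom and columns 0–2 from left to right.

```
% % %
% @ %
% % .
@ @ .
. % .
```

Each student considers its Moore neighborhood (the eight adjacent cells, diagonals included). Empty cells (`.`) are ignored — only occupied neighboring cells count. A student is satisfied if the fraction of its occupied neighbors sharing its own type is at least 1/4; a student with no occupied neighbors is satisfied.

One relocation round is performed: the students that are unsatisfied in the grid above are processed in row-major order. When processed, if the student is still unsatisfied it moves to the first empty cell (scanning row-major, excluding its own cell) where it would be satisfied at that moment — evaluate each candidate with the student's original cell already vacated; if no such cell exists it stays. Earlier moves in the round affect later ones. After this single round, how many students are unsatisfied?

Initially unsatisfied (in order): (1,1), (4,1).
  (1,1) → (2,2).
  (4,1) → (1,1).
Resulting grid:
% % %
% % %
% % @
@ @ .
. . .
All satisfied now.

0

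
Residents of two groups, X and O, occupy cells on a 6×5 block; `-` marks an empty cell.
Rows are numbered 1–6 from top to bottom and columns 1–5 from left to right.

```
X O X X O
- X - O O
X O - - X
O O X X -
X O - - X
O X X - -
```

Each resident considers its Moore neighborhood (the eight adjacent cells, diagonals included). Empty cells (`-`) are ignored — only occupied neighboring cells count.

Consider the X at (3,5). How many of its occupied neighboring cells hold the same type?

1

Occupied neighbors of (3,5): (2,4)=O, (2,5)=O, (4,4)=X.
Same type (X): 1 of 3.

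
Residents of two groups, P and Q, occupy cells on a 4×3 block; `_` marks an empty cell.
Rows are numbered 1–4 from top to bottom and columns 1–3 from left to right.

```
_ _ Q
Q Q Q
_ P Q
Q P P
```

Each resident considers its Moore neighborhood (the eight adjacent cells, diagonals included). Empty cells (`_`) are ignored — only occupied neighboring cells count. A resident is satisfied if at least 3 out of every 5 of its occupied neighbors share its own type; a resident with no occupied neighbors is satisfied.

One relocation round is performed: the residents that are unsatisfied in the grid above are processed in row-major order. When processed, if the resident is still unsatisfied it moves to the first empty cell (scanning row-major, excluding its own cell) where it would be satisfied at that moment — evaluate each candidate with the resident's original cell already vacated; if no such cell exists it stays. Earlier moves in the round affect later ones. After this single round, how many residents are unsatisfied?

Initially unsatisfied (in order): (2,1), (3,2), (3,3), (4,1), (4,2).
  (2,1) → (1,1).
  (3,2): no empty cell satisfies it; stays.
  (3,3) → (1,2).
  (4,1) → (2,1).
  (4,2): now satisfied by earlier moves; stays.
Resulting grid:
Q Q Q
Q Q Q
_ P _
_ P P
Unsatisfied now: (3,2).

1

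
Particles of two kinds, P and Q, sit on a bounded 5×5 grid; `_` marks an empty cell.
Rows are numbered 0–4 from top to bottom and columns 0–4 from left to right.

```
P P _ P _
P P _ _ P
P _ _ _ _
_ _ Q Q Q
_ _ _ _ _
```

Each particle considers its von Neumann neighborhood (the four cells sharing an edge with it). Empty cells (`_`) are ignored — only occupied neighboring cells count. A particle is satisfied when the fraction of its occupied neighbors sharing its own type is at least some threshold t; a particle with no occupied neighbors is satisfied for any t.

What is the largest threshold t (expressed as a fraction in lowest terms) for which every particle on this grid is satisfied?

Row 0: (0,0)P 2/2 · (0,1)P 2/2 · (0,3)P — no occupied neighbors
Row 1: (1,0)P 3/3 · (1,1)P 2/2 · (1,4)P — no occupied neighbors
Row 2: (2,0)P 1/1
Row 3: (3,2)Q 1/1 · (3,3)Q 2/2 · (3,4)Q 1/1
The smallest same-type fraction is 2/2 at (0,0), which reduces to 1/1. Any threshold above that leaves this particle unsatisfied.

1/1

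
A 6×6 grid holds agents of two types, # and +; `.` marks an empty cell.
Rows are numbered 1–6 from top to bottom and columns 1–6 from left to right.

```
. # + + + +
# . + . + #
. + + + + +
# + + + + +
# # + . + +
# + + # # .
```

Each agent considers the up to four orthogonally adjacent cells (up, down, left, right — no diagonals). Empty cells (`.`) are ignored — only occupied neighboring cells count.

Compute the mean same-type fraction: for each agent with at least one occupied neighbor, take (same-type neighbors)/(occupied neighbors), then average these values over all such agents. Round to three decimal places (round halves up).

Row 1: (1,2)# 0/1 · (1,3)+ 2/3 · (1,4)+ 2/2 · (1,5)+ 3/3 · (1,6)+ 1/2
Row 2: (2,1)# — no occupied neighbors · (2,3)+ 2/2 · (2,5)+ 2/3 · (2,6)# 0/3
Row 3: (3,2)+ 2/2 · (3,3)+ 4/4 · (3,4)+ 3/3 · (3,5)+ 4/4 · (3,6)+ 2/3
Row 4: (4,1)# 1/2 · (4,2)+ 2/4 · (4,3)+ 4/4 · (4,4)+ 3/3 · (4,5)+ 4/4 · (4,6)+ 3/3
Row 5: (5,1)# 3/3 · (5,2)# 1/4 · (5,3)+ 2/3 · (5,5)+ 2/3 · (5,6)+ 2/2
Row 6: (6,1)# 1/2 · (6,2)+ 1/3 · (6,3)+ 2/3 · (6,4)# 1/2 · (6,5)# 1/2
Sum over 29 agents: 0/1 + 2/3 + 2/2 + 3/3 + 1/2 + 2/2 + 2/3 + 0/3 + 2/2 + 4/4 + 3/3 + 4/4 + 2/3 + 1/2 + 2/4 + 4/4 + 3/3 + 4/4 + 3/3 + 3/3 + 1/4 + 2/3 + 2/3 + 2/2 + 1/2 + 1/3 + 2/3 + 1/2 + 1/2 = 247/12; mean = 247/12 ÷ 29 = 247/348 = 0.709770… → 0.710.

0.710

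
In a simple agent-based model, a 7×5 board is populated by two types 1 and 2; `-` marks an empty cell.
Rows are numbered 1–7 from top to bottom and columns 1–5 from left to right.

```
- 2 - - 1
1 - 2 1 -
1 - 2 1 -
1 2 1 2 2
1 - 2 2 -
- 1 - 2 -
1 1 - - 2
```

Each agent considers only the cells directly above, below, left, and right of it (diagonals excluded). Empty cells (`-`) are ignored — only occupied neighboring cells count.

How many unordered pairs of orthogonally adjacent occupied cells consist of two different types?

8

Scan each occupied cell's neighbors to the right and below so each pair is counted once.
Row 2: 1(2,1)–1(3,1)= 2(2,3)–1(2,4)≠ 2(2,3)–2(3,3)= 1(2,4)–1(3,4)=  → 1/4 unlike.
Row 3: 1(3,1)–1(4,1)= 2(3,3)–1(3,4)≠ 2(3,3)–1(4,3)≠ 1(3,4)–2(4,4)≠  → 3/4 unlike.
Row 4: 1(4,1)–2(4,2)≠ 1(4,1)–1(5,1)= 2(4,2)–1(4,3)≠ 1(4,3)–2(4,4)≠ 1(4,3)–2(5,3)≠ 2(4,4)–2(4,5)= 2(4,4)–2(5,4)=  → 4/7 unlike.
Row 5: 2(5,3)–2(5,4)= 2(5,4)–2(6,4)=  → 0/2 unlike.
Row 6: 1(6,2)–1(7,2)=  → 0/1 unlike.
Row 7: 1(7,1)–1(7,2)=  → 0/1 unlike.
Total adjacent occupied pairs: 19; unlike-type pairs: 8.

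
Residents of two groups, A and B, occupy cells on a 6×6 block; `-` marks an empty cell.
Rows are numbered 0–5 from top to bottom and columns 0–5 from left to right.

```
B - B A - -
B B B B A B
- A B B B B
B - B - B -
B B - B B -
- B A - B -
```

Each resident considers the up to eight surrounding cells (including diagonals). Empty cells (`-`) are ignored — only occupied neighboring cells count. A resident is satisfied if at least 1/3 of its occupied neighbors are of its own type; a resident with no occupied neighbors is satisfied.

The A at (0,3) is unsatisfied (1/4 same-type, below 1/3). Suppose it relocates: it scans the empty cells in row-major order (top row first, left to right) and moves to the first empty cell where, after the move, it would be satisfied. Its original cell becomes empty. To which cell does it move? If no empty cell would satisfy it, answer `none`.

(0,4)

Vacating (0,3). Empty cells in order:
  (0,1): 0/5 same-type → still unsatisfied.
  (0,4): 1/3 same-type → satisfied — stop here.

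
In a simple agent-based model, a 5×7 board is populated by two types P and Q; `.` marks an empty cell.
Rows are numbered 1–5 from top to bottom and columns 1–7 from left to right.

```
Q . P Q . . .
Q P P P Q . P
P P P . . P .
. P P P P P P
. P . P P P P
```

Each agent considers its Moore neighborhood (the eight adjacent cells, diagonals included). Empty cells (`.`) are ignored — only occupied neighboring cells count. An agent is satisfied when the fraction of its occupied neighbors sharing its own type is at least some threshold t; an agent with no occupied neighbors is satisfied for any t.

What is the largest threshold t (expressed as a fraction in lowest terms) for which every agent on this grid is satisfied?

Row 1: (1,1)Q 1/2 · (1,3)P 3/4 · (1,4)Q 1/4
Row 2: (2,1)Q 1/4 · (2,2)P 5/7 · (2,3)P 5/6 · (2,4)P 3/5 · (2,5)Q 1/3 · (2,7)P 1/1
Row 3: (3,1)P 3/4 · (3,2)P 6/7 · (3,3)P 7/7 · (3,6)P 4/5
Row 4: (4,2)P 5/5 · (4,3)P 6/6 · (4,4)P 5/5 · (4,5)P 6/6 · (4,6)P 6/6 · (4,7)P 4/4
Row 5: (5,2)P 2/2 · (5,4)P 4/4 · (5,5)P 5/5 · (5,6)P 5/5 · (5,7)P 3/3
The smallest same-type fraction is 1/4 at (1,4), which reduces to 1/4. Any threshold above that leaves this agent unsatisfied.

1/4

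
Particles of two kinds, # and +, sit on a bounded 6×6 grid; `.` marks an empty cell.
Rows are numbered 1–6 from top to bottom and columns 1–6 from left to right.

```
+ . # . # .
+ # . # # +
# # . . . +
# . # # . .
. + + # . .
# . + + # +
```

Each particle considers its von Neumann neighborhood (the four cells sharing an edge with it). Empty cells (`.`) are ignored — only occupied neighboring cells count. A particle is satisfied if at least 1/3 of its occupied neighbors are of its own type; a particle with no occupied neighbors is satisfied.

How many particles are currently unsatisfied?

2

(1,1)+ 1/1 ✓
(1,3)# 0/0 ✓
(1,5)# 1/1 ✓
(2,1)+ 1/3 ✓
(2,2)# 1/2 ✓
(2,4)# 1/1 ✓
(2,5)# 2/3 ✓
(2,6)+ 1/2 ✓
(3,1)# 2/3 ✓
(3,2)# 2/2 ✓
(3,6)+ 1/1 ✓
(4,1)# 1/1 ✓
(4,3)# 1/2 ✓
(4,4)# 2/2 ✓
(5,2)+ 1/1 ✓
(5,3)+ 2/4 ✓
(5,4)# 1/3 ✓
(6,1)# 0/0 ✓
(6,3)+ 2/2 ✓
(6,4)+ 1/3 ✓
(6,5)# 0/2 ✗
(6,6)+ 0/1 ✗
Unsatisfied: (6,5), (6,6) — 2 in total.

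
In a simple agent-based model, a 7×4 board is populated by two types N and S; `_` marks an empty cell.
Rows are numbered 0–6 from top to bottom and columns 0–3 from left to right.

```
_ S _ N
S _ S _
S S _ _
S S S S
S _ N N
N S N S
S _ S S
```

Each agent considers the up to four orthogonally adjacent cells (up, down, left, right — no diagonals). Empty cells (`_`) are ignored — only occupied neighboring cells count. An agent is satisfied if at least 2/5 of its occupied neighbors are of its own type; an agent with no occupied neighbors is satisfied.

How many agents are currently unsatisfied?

6

Row 0: (0,1)S 0/0 satisfied · (0,3)N 0/0 satisfied
Row 1: (1,0)S 1/1 satisfied · (1,2)S 0/0 satisfied
Row 2: (2,0)S 3/3 satisfied · (2,1)S 2/2 satisfied
Row 3: (3,0)S 3/3 satisfied · (3,1)S 3/3 satisfied · (3,2)S 2/3 satisfied · (3,3)S 1/2 satisfied
Row 4: (4,0)S 1/2 satisfied · (4,2)N 2/3 satisfied · (4,3)N 1/3 not
Row 5: (5,0)N 0/3 not · (5,1)S 0/2 not · (5,2)N 1/4 not · (5,3)S 1/3 not
Row 6: (6,0)S 0/1 not · (6,2)S 1/2 satisfied · (6,3)S 2/2 satisfied
Unsatisfied: (4,3), (5,0), (5,1), (5,2), (5,3), (6,0) — 6 in total.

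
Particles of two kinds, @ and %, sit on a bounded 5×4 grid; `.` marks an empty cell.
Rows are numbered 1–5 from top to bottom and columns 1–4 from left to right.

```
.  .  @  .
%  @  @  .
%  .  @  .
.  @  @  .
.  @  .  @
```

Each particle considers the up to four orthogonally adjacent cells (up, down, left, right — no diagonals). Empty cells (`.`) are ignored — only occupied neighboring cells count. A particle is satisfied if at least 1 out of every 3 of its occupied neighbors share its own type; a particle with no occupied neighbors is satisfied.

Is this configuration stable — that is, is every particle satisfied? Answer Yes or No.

(1,3)@ 1/1 satisfied
(2,1)% 1/2 satisfied
(2,2)@ 1/2 satisfied
(2,3)@ 3/3 satisfied
(3,1)% 1/1 satisfied
(3,3)@ 2/2 satisfied
(4,2)@ 2/2 satisfied
(4,3)@ 2/2 satisfied
(5,2)@ 1/1 satisfied
(5,4)@ 0/0 satisfied
All meet the threshold, so the configuration is stable.

Yes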